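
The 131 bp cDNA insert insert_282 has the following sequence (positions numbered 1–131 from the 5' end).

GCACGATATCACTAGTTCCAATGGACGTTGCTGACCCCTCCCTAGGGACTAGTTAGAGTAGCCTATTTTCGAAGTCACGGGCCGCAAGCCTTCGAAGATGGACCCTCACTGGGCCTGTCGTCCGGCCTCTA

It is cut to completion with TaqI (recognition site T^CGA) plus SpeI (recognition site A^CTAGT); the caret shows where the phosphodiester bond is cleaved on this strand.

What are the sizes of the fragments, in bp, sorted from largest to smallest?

39, 37, 23, 21, 11 bp

TaqI sites (TCGA) start at positions 69, 92.
TaqI cuts after the first base of each site, so after positions 69, 92.
SpeI sites (ACTAGT) start at positions 11, 48.
SpeI cuts after the first base of each site, so after positions 11, 48.
Combined cut positions: 11, 48, 69, 92.
Linear molecule, 4 cuts → 5 fragments:
  1–11 → 11 bp
  12–48 → 37 bp
  49–69 → 21 bp
  70–92 → 23 bp
  93–131 → 39 bp
Sorted largest to smallest: 39, 37, 23, 21, 11 bp.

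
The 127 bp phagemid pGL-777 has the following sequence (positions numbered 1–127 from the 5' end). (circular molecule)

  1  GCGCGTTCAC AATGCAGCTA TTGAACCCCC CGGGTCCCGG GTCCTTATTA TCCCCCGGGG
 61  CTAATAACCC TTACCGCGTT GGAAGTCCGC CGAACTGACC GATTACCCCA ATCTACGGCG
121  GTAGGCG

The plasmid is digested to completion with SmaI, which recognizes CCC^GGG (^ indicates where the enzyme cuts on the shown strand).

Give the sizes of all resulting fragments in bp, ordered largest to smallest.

102, 18, 7 bp

SmaI sites (CCCGGG) start at positions 29, 36, 54.
SmaI cuts after base 3 of each site, so after positions 31, 38, 56.
Circular molecule, 3 cuts → 3 fragments:
  32–38 → 7 bp
  39–56 → 18 bp
  57–127 then 1–31 → 71 + 31 = 102 bp
Sorted largest to smallest: 102, 18, 7 bp.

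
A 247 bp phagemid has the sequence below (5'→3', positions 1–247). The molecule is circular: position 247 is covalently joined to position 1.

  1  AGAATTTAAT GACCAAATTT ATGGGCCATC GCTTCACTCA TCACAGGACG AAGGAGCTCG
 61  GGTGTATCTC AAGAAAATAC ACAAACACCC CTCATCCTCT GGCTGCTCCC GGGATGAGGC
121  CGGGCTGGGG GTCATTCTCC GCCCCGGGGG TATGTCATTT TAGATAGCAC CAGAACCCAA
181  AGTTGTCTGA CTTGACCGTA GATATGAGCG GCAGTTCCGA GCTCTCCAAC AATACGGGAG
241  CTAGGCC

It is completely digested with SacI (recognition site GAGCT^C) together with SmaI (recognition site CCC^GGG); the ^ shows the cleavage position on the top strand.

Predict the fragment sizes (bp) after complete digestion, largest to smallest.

82, 78, 52, 35 bp

SacI sites (GAGCTC) start at positions 54, 219.
SacI cuts after base 5 of each site (before the last base), so after positions 58, 223.
SmaI sites (CCCGGG) start at positions 108, 143.
SmaI cuts after base 3 of each site, so after positions 110, 145.
Combined cut positions: 58, 110, 145, 223.
Circular molecule, 4 cuts → 4 fragments:
  59–110 → 52 bp
  111–145 → 35 bp
  146–223 → 78 bp
  224–247 then 1–58 → 24 + 58 = 82 bp
Sorted largest to smallest: 82, 78, 52, 35 bp.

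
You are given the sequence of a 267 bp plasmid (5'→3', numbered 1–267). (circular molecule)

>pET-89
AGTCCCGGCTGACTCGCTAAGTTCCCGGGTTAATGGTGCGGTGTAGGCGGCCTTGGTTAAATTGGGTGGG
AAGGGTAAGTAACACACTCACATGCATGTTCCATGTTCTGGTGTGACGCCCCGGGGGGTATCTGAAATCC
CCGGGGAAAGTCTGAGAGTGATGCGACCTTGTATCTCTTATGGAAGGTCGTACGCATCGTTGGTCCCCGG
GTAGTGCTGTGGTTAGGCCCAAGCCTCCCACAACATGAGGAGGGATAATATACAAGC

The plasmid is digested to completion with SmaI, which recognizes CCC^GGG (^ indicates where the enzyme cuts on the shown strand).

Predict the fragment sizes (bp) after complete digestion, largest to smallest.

SmaI sites (CCCGGG) start at positions 24, 120, 140, 206.
SmaI cuts after base 3 of each site, so after positions 26, 122, 142, 208.
Circular molecule, 4 cuts → 4 fragments:
  27–122 → 96 bp
  123–142 → 20 bp
  143–208 → 66 bp
  209–267 then 1–26 → 59 + 26 = 85 bp
Sorted largest to smallest: 96, 85, 66, 20 bp.

96, 85, 66, 20 bp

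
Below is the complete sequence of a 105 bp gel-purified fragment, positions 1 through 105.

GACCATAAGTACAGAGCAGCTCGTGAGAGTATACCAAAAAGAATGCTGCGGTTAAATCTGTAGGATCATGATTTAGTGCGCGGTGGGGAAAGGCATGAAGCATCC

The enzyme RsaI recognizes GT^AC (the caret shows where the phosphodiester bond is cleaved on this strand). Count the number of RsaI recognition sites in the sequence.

1

GTAC occurs starting at position 9.
RsaI cuts at 1 site.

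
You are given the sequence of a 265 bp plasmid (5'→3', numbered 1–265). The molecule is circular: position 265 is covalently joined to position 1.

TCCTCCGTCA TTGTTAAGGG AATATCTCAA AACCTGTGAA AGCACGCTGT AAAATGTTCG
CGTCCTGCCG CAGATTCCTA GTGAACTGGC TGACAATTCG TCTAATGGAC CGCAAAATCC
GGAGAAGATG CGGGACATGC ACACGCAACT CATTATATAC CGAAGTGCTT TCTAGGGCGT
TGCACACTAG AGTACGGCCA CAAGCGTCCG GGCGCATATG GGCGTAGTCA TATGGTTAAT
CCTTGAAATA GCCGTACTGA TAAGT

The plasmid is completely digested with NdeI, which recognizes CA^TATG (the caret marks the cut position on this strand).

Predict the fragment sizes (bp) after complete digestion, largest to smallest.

251, 14 bp

NdeI sites (CATATG) start at positions 215, 229.
NdeI cuts after base 2 of each site, so after positions 216, 230.
Circular molecule, 2 cuts → 2 fragments:
  217–230 → 14 bp
  231–265 then 1–216 → 35 + 216 = 251 bp
Sorted largest to smallest: 251, 14 bp.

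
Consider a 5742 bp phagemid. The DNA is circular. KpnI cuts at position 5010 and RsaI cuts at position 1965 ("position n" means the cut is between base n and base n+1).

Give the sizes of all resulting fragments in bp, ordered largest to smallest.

Combined cut positions (sorted): 1965, 5010.
Circular molecule, 2 cuts → 2 fragments:
  5010 − 1965 = 3045 bp
  wrap: 5742 − 5010 + 1965 = 2697 bp
Sorted largest to smallest: 3045, 2697 bp.

3045, 2697 bp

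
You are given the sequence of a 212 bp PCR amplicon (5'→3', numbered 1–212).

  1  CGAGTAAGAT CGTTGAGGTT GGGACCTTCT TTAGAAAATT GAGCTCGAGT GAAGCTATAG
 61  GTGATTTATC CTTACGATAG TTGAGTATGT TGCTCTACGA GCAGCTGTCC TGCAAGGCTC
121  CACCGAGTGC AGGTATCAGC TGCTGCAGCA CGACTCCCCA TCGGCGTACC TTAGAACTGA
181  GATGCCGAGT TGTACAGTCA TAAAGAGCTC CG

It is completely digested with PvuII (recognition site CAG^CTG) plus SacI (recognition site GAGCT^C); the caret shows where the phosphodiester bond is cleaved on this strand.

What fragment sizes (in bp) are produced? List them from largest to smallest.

70, 59, 45, 35, 3 bp

PvuII sites (CAGCTG) start at positions 102, 137.
PvuII cuts after base 3 of each site, so after positions 104, 139.
SacI sites (GAGCTC) start at positions 41, 205.
SacI cuts after base 5 of each site (before the last base), so after positions 45, 209.
Combined cut positions: 45, 104, 139, 209.
Linear molecule, 4 cuts → 5 fragments:
  1–45 → 45 bp
  46–104 → 59 bp
  105–139 → 35 bp
  140–209 → 70 bp
  210–212 → 3 bp
Sorted largest to smallest: 70, 59, 45, 35, 3 bp.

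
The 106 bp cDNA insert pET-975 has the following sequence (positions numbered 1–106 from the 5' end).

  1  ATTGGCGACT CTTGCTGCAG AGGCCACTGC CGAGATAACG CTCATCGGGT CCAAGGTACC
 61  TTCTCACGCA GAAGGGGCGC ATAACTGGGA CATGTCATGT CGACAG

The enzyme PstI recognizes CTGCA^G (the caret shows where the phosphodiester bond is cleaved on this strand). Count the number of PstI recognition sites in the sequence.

CTGCAG occurs starting at position 15.
PstI cuts at 1 site.

1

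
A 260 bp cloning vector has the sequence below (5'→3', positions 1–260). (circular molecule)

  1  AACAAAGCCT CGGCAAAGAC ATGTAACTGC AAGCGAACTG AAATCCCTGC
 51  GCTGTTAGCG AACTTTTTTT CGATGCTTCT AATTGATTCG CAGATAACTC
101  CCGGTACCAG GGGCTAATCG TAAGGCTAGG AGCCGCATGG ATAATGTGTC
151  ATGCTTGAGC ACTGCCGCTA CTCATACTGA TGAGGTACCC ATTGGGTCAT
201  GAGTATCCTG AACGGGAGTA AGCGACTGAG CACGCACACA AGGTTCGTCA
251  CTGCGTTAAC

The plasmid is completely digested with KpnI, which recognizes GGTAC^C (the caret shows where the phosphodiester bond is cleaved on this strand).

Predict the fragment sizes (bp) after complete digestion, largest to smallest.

179, 81 bp

KpnI sites (GGTACC) start at positions 103, 184.
KpnI cuts after base 5 of each site (before the last base), so after positions 107, 188.
Circular molecule, 2 cuts → 2 fragments:
  108–188 → 81 bp
  189–260 then 1–107 → 72 + 107 = 179 bp
Sorted largest to smallest: 179, 81 bp.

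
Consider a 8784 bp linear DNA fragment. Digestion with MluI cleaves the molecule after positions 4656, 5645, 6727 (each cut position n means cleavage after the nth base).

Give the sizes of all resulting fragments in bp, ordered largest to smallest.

4656, 2057, 1082, 989 bp

Linear molecule, 3 cuts → 4 fragments:
  4656 − 0 = 4656 bp
  5645 − 4656 = 989 bp
  6727 − 5645 = 1082 bp
  8784 − 6727 = 2057 bp
Sorted largest to smallest: 4656, 2057, 1082, 989 bp.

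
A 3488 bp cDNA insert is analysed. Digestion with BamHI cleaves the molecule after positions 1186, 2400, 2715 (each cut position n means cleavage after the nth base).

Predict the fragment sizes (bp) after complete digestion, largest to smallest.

1214, 1186, 773, 315 bp

Linear molecule, 3 cuts → 4 fragments:
  1186 − 0 = 1186 bp
  2400 − 1186 = 1214 bp
  2715 − 2400 = 315 bp
  3488 − 2715 = 773 bp
Sorted largest to smallest: 1214, 1186, 773, 315 bp.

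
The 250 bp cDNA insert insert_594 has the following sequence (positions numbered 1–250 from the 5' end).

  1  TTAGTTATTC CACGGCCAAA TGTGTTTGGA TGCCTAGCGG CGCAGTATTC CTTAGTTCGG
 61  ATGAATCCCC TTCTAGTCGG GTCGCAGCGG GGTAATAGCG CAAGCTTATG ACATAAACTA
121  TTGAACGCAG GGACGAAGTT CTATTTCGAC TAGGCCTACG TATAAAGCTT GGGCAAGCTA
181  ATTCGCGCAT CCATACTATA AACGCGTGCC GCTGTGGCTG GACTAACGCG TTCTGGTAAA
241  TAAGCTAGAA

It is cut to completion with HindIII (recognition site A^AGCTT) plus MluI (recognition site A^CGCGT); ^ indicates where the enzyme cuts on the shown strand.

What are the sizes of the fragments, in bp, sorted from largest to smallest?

102, 63, 37, 24, 24 bp

HindIII sites (AAGCTT) start at positions 102, 165.
HindIII cuts after the first base of each site, so after positions 102, 165.
MluI sites (ACGCGT) start at positions 202, 226.
MluI cuts after the first base of each site, so after positions 202, 226.
Combined cut positions: 102, 165, 202, 226.
Linear molecule, 4 cuts → 5 fragments:
  1–102 → 102 bp
  103–165 → 63 bp
  166–202 → 37 bp
  203–226 → 24 bp
  227–250 → 24 bp
Sorted largest to smallest: 102, 63, 37, 24, 24 bp.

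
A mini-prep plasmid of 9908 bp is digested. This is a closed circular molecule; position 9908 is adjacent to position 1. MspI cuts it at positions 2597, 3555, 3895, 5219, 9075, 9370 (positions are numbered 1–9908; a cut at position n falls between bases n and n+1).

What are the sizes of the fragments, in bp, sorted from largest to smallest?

3856, 3135, 1324, 958, 340, 295 bp

Circular molecule, 6 cuts → 6 fragments:
  3555 − 2597 = 958 bp
  3895 − 3555 = 340 bp
  5219 − 3895 = 1324 bp
  9075 − 5219 = 3856 bp
  9370 − 9075 = 295 bp
  wrap: 9908 − 9370 + 2597 = 3135 bp
Sorted largest to smallest: 3856, 3135, 1324, 958, 340, 295 bp.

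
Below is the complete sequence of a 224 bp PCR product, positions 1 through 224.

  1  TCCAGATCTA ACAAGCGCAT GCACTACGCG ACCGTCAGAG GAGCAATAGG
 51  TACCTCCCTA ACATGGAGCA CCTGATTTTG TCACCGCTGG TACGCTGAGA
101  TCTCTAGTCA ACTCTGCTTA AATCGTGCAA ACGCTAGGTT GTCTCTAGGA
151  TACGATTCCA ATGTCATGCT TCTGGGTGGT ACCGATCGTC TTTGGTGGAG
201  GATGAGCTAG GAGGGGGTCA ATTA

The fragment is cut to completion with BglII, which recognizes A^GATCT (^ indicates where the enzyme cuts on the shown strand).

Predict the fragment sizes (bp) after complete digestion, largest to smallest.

126, 94, 4 bp

BglII sites (AGATCT) start at positions 4, 98.
BglII cuts after the first base of each site, so after positions 4, 98.
Linear molecule, 2 cuts → 3 fragments:
  1–4 → 4 bp
  5–98 → 94 bp
  99–224 → 126 bp
Sorted largest to smallest: 126, 94, 4 bp.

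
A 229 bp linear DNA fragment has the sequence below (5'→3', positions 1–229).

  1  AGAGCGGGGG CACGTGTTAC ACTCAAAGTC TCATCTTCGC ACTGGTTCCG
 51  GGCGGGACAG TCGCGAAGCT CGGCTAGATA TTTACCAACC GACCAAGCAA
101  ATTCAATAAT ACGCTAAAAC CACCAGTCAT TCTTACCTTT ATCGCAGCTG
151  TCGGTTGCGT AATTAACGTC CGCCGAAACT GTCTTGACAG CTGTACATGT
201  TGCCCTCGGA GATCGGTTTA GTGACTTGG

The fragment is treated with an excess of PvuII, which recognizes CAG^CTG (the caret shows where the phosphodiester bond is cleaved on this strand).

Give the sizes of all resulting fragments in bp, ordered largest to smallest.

147, 43, 39 bp

PvuII sites (CAGCTG) start at positions 145, 188.
PvuII cuts after base 3 of each site, so after positions 147, 190.
Linear molecule, 2 cuts → 3 fragments:
  1–147 → 147 bp
  148–190 → 43 bp
  191–229 → 39 bp
Sorted largest to smallest: 147, 43, 39 bp.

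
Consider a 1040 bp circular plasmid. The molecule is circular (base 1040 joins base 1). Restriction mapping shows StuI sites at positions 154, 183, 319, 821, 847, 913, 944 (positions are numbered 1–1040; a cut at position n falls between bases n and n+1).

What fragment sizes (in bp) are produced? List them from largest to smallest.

Circular molecule, 7 cuts → 7 fragments:
  183 − 154 = 29 bp
  319 − 183 = 136 bp
  821 − 319 = 502 bp
  847 − 821 = 26 bp
  913 − 847 = 66 bp
  944 − 913 = 31 bp
  wrap: 1040 − 944 + 154 = 250 bp
Sorted largest to smallest: 502, 250, 136, 66, 31, 29, 26 bp.

502, 250, 136, 66, 31, 29, 26 bp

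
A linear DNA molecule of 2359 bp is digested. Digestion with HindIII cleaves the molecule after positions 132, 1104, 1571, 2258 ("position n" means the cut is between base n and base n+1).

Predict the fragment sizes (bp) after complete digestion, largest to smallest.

Linear molecule, 4 cuts → 5 fragments:
  132 − 0 = 132 bp
  1104 − 132 = 972 bp
  1571 − 1104 = 467 bp
  2258 − 1571 = 687 bp
  2359 − 2258 = 101 bp
Sorted largest to smallest: 972, 687, 467, 132, 101 bp.

972, 687, 467, 132, 101 bp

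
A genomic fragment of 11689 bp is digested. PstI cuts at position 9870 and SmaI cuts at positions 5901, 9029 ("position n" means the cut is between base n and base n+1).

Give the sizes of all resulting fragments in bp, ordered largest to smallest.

Combined cut positions (sorted): 5901, 9029, 9870.
Linear molecule, 3 cuts → 4 fragments:
  5901 − 0 = 5901 bp
  9029 − 5901 = 3128 bp
  9870 − 9029 = 841 bp
  11689 − 9870 = 1819 bp
Sorted largest to smallest: 5901, 3128, 1819, 841 bp.

5901, 3128, 1819, 841 bp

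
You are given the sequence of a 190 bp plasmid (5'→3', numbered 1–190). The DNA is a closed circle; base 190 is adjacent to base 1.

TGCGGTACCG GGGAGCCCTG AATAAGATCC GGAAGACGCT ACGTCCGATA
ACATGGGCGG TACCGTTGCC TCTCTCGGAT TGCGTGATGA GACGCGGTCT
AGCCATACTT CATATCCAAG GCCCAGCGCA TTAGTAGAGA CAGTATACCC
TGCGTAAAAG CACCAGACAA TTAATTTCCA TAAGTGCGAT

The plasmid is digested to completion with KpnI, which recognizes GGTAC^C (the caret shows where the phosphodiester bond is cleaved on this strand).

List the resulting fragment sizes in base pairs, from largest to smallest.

KpnI sites (GGTACC) start at positions 4, 59.
KpnI cuts after base 5 of each site (before the last base), so after positions 8, 63.
Circular molecule, 2 cuts → 2 fragments:
  9–63 → 55 bp
  64–190 then 1–8 → 127 + 8 = 135 bp
Sorted largest to smallest: 135, 55 bp.

135, 55 bp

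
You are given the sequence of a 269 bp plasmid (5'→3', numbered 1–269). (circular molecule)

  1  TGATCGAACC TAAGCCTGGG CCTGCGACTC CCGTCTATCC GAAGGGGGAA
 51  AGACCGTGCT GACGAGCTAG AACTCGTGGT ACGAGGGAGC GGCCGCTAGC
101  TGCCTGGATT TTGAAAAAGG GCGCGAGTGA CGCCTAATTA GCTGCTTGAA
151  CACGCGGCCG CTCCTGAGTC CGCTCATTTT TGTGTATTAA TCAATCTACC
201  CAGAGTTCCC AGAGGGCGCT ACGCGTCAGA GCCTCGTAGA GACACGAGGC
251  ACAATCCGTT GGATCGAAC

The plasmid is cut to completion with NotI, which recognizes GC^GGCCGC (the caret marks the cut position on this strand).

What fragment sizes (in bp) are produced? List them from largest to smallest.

NotI sites (GCGGCCGC) start at positions 89, 154.
NotI cuts after base 2 of each site, so after positions 90, 155.
Circular molecule, 2 cuts → 2 fragments:
  91–155 → 65 bp
  156–269 then 1–90 → 114 + 90 = 204 bp
Sorted largest to smallest: 204, 65 bp.

204, 65 bp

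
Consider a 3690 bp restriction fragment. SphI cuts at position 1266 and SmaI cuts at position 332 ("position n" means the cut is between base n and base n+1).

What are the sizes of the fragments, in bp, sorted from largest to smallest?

Combined cut positions (sorted): 332, 1266.
Linear molecule, 2 cuts → 3 fragments:
  332 − 0 = 332 bp
  1266 − 332 = 934 bp
  3690 − 1266 = 2424 bp
Sorted largest to smallest: 2424, 934, 332 bp.

2424, 934, 332 bp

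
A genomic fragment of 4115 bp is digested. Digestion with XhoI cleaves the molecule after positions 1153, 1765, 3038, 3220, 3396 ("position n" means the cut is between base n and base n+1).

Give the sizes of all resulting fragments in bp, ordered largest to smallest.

1273, 1153, 719, 612, 182, 176 bp

Linear molecule, 5 cuts → 6 fragments:
  1153 − 0 = 1153 bp
  1765 − 1153 = 612 bp
  3038 − 1765 = 1273 bp
  3220 − 3038 = 182 bp
  3396 − 3220 = 176 bp
  4115 − 3396 = 719 bp
Sorted largest to smallest: 1273, 1153, 719, 612, 182, 176 bp.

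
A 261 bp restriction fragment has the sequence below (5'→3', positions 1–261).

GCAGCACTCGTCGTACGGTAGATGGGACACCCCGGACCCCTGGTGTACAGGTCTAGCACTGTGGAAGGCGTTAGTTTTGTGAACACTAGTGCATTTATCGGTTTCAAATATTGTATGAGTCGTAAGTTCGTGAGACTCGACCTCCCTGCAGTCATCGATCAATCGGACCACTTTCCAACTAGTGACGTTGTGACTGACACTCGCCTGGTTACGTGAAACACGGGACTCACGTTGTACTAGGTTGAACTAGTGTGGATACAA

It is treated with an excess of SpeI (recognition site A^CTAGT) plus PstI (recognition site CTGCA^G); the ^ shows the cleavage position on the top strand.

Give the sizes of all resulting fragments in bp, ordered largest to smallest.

85, 68, 65, 28, 15 bp

SpeI sites (ACTAGT) start at positions 85, 178, 246.
SpeI cuts after the first base of each site, so after positions 85, 178, 246.
The PstI site (CTGCAG) starts at position 146.
PstI cuts after base 5 of each site (before the last base), so after position 150.
Combined cut positions: 85, 150, 178, 246.
Linear molecule, 4 cuts → 5 fragments:
  1–85 → 85 bp
  86–150 → 65 bp
  151–178 → 28 bp
  179–246 → 68 bp
  247–261 → 15 bp
Sorted largest to smallest: 85, 68, 65, 28, 15 bp.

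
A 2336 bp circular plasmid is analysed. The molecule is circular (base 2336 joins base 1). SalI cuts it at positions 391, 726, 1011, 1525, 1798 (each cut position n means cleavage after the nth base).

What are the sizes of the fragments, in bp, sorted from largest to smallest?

929, 514, 335, 285, 273 bp

Circular molecule, 5 cuts → 5 fragments:
  726 − 391 = 335 bp
  1011 − 726 = 285 bp
  1525 − 1011 = 514 bp
  1798 − 1525 = 273 bp
  wrap: 2336 − 1798 + 391 = 929 bp
Sorted largest to smallest: 929, 514, 335, 285, 273 bp.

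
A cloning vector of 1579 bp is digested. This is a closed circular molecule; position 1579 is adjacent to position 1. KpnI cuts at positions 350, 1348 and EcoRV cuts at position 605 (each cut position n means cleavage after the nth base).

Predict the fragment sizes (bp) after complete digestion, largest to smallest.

Combined cut positions (sorted): 350, 605, 1348.
Circular molecule, 3 cuts → 3 fragments:
  605 − 350 = 255 bp
  1348 − 605 = 743 bp
  wrap: 1579 − 1348 + 350 = 581 bp
Sorted largest to smallest: 743, 581, 255 bp.

743, 581, 255 bp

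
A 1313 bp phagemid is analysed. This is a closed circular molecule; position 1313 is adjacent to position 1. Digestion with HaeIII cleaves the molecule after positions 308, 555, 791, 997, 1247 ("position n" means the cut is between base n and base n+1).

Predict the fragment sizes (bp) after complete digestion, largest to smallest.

374, 250, 247, 236, 206 bp

Circular molecule, 5 cuts → 5 fragments:
  555 − 308 = 247 bp
  791 − 555 = 236 bp
  997 − 791 = 206 bp
  1247 − 997 = 250 bp
  wrap: 1313 − 1247 + 308 = 374 bp
Sorted largest to smallest: 374, 250, 247, 236, 206 bp.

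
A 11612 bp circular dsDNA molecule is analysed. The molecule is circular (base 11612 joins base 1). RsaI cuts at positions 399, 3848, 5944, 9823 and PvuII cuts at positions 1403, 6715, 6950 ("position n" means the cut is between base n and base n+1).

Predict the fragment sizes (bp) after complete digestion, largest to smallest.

2873, 2445, 2188, 2096, 1004, 771, 235 bp

Combined cut positions (sorted): 399, 1403, 3848, 5944, 6715, 6950, 9823.
Circular molecule, 7 cuts → 7 fragments:
  1403 − 399 = 1004 bp
  3848 − 1403 = 2445 bp
  5944 − 3848 = 2096 bp
  6715 − 5944 = 771 bp
  6950 − 6715 = 235 bp
  9823 − 6950 = 2873 bp
  wrap: 11612 − 9823 + 399 = 2188 bp
Sorted largest to smallest: 2873, 2445, 2188, 2096, 1004, 771, 235 bp.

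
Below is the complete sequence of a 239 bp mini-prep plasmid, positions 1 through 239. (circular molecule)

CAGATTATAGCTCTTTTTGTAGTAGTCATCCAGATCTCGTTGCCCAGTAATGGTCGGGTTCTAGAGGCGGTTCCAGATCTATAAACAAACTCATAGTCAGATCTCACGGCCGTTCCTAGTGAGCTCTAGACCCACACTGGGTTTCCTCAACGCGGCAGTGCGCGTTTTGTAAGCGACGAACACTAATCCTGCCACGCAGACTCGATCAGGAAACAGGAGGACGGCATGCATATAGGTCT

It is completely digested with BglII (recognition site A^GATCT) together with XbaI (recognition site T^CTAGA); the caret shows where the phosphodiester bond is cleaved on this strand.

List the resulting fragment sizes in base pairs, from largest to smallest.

146, 28, 26, 24, 15 bp

BglII sites (AGATCT) start at positions 32, 75, 99.
BglII cuts after the first base of each site, so after positions 32, 75, 99.
XbaI sites (TCTAGA) start at positions 60, 125.
XbaI cuts after the first base of each site, so after positions 60, 125.
Combined cut positions: 32, 60, 75, 99, 125.
Circular molecule, 5 cuts → 5 fragments:
  33–60 → 28 bp
  61–75 → 15 bp
  76–99 → 24 bp
  100–125 → 26 bp
  126–239 then 1–32 → 114 + 32 = 146 bp
Sorted largest to smallest: 146, 28, 26, 24, 15 bp.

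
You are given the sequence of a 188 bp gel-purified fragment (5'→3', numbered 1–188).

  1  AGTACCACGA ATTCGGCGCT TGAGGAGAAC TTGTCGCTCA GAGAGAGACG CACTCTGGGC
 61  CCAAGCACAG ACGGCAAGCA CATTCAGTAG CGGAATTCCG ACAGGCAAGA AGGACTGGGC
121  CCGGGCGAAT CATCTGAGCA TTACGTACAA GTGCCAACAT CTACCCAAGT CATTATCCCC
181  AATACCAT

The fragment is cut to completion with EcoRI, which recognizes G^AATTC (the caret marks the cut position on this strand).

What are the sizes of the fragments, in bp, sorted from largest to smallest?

EcoRI sites (GAATTC) start at positions 9, 93.
EcoRI cuts after the first base of each site, so after positions 9, 93.
Linear molecule, 2 cuts → 3 fragments:
  1–9 → 9 bp
  10–93 → 84 bp
  94–188 → 95 bp
Sorted largest to smallest: 95, 84, 9 bp.

95, 84, 9 bp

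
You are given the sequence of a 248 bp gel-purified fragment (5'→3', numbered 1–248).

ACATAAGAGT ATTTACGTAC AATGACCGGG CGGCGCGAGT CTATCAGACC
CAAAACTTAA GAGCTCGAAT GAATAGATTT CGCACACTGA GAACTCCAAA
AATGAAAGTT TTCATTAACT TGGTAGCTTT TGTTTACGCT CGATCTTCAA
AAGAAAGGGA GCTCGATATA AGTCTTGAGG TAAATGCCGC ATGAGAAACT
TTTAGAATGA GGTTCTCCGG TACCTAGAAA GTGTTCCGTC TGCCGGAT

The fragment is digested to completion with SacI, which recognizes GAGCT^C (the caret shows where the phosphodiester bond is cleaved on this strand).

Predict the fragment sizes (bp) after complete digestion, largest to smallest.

98, 85, 65 bp

SacI sites (GAGCTC) start at positions 61, 159.
SacI cuts after base 5 of each site (before the last base), so after positions 65, 163.
Linear molecule, 2 cuts → 3 fragments:
  1–65 → 65 bp
  66–163 → 98 bp
  164–248 → 85 bp
Sorted largest to smallest: 98, 85, 65 bp.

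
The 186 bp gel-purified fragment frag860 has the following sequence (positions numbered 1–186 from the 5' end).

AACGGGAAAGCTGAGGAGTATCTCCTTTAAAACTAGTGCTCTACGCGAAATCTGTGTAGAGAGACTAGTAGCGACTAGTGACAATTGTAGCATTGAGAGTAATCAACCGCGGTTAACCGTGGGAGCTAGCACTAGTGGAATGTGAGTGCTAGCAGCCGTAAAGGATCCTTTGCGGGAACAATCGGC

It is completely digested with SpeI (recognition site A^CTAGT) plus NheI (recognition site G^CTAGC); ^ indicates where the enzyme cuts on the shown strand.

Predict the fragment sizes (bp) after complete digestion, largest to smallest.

SpeI sites (ACTAGT) start at positions 32, 64, 74, 131.
SpeI cuts after the first base of each site, so after positions 32, 64, 74, 131.
NheI sites (GCTAGC) start at positions 125, 148.
NheI cuts after the first base of each site, so after positions 125, 148.
Combined cut positions: 32, 64, 74, 125, 131, 148.
Linear molecule, 6 cuts → 7 fragments:
  1–32 → 32 bp
  33–64 → 32 bp
  65–74 → 10 bp
  75–125 → 51 bp
  126–131 → 6 bp
  132–148 → 17 bp
  149–186 → 38 bp
Sorted largest to smallest: 51, 38, 32, 32, 17, 10, 6 bp.

51, 38, 32, 32, 17, 10, 6 bp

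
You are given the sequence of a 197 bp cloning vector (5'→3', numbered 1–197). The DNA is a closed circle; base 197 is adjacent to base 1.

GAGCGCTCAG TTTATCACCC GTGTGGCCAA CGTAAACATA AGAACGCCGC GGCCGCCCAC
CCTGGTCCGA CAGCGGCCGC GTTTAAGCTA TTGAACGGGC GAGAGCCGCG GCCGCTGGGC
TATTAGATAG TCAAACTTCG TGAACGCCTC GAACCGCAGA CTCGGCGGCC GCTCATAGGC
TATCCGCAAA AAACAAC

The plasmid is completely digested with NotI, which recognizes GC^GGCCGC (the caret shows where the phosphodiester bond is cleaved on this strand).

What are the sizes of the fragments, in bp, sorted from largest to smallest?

NotI sites (GCGGCCGC) start at positions 49, 73, 108, 165.
NotI cuts after base 2 of each site, so after positions 50, 74, 109, 166.
Circular molecule, 4 cuts → 4 fragments:
  51–74 → 24 bp
  75–109 → 35 bp
  110–166 → 57 bp
  167–197 then 1–50 → 31 + 50 = 81 bp
Sorted largest to smallest: 81, 57, 35, 24 bp.

81, 57, 35, 24 bp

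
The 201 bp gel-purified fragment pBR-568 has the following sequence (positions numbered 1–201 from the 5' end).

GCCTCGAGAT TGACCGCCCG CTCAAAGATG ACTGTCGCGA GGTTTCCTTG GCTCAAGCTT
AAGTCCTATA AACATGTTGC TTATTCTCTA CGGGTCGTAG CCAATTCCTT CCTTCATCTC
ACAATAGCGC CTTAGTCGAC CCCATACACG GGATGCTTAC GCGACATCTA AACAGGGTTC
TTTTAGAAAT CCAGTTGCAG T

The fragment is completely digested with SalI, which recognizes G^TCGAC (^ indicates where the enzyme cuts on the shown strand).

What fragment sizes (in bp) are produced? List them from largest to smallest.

135, 66 bp

The SalI site (GTCGAC) starts at position 135.
SalI cuts after the first base of each site, so after position 135.
Linear molecule, 1 cut → 2 fragments:
  1–135 → 135 bp
  136–201 → 66 bp
Sorted largest to smallest: 135, 66 bp.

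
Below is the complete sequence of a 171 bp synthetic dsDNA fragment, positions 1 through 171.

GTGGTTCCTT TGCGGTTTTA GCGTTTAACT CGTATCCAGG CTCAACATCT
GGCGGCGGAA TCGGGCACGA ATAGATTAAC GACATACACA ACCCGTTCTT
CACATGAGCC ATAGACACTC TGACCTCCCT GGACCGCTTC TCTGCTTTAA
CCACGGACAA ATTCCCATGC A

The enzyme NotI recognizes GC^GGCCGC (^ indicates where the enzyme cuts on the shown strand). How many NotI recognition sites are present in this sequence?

No occurrence of GCGGCCGC is present in the sequence.
NotI does not cut: 0 sites.

0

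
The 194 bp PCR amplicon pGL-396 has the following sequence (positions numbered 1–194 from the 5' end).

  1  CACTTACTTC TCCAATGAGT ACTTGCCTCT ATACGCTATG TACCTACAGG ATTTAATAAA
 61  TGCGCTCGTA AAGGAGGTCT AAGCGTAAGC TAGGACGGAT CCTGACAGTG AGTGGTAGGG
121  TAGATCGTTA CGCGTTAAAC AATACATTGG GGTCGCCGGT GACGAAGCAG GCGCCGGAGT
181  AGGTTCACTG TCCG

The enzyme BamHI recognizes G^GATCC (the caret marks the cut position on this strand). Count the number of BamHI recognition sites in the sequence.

1

GGATCC occurs starting at position 97.
BamHI cuts at 1 site.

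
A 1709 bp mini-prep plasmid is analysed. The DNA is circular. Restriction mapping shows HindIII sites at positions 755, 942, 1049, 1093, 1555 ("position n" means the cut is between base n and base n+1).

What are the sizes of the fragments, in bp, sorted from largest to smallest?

Circular molecule, 5 cuts → 5 fragments:
  942 − 755 = 187 bp
  1049 − 942 = 107 bp
  1093 − 1049 = 44 bp
  1555 − 1093 = 462 bp
  wrap: 1709 − 1555 + 755 = 909 bp
Sorted largest to smallest: 909, 462, 187, 107, 44 bp.

909, 462, 187, 107, 44 bp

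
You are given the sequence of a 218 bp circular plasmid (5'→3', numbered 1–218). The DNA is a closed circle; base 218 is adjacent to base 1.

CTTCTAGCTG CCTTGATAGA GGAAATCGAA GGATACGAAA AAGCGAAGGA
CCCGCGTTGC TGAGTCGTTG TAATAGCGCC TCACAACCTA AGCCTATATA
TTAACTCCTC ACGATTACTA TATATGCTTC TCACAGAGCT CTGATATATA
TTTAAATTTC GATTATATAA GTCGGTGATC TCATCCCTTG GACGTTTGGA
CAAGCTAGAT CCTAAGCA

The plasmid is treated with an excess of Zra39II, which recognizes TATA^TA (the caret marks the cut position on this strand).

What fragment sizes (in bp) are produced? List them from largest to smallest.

Zra39II sites (TATATA) start at positions 95, 119, 145, 164.
Zra39II cuts after base 4 of each site, so after positions 98, 122, 148, 167.
Circular molecule, 4 cuts → 4 fragments:
  99–122 → 24 bp
  123–148 → 26 bp
  149–167 → 19 bp
  168–218 then 1–98 → 51 + 98 = 149 bp
Sorted largest to smallest: 149, 26, 24, 19 bp.

149, 26, 24, 19 bp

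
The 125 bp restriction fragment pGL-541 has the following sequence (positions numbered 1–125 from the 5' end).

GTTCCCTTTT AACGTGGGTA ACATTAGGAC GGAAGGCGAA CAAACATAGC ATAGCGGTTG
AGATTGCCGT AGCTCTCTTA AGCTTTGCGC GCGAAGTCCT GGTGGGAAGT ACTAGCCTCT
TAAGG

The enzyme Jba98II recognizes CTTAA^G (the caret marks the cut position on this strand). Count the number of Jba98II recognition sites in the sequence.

2

CTTAAG occurs starting at positions 77, 119.
Jba98II cuts at 2 sites.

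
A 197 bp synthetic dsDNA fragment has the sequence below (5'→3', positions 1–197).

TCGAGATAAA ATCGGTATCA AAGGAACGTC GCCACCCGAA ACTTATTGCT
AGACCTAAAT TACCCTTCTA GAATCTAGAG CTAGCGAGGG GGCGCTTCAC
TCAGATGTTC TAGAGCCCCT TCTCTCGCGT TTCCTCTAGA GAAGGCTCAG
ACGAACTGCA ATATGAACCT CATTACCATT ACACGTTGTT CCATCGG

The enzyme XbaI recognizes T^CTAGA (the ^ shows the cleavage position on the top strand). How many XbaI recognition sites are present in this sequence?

4

TCTAGA occurs starting at positions 67, 74, 109, 135.
XbaI cuts at 4 sites.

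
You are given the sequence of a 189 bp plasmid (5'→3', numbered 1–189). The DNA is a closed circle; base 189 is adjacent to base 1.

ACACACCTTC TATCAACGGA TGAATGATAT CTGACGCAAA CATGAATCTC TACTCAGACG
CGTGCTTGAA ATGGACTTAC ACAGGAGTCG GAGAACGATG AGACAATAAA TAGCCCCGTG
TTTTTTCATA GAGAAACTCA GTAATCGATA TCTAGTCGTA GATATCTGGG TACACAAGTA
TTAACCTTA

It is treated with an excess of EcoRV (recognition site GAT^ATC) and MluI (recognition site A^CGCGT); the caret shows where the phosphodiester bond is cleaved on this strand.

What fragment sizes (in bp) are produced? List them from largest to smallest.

EcoRV sites (GATATC) start at positions 26, 147, 161.
EcoRV cuts after base 3 of each site, so after positions 28, 149, 163.
The MluI site (ACGCGT) starts at position 58.
MluI cuts after the first base of each site, so after position 58.
Combined cut positions: 28, 58, 149, 163.
Circular molecule, 4 cuts → 4 fragments:
  29–58 → 30 bp
  59–149 → 91 bp
  150–163 → 14 bp
  164–189 then 1–28 → 26 + 28 = 54 bp
Sorted largest to smallest: 91, 54, 30, 14 bp.

91, 54, 30, 14 bp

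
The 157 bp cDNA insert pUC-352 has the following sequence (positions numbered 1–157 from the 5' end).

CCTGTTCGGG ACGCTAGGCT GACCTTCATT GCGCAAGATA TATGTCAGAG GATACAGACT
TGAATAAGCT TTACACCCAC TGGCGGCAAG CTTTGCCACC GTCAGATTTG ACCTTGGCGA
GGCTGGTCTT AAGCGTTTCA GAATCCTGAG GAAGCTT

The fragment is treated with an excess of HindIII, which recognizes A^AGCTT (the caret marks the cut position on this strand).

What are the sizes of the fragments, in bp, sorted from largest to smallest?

66, 64, 22, 5 bp

HindIII sites (AAGCTT) start at positions 66, 88, 152.
HindIII cuts after the first base of each site, so after positions 66, 88, 152.
Linear molecule, 3 cuts → 4 fragments:
  1–66 → 66 bp
  67–88 → 22 bp
  89–152 → 64 bp
  153–157 → 5 bp
Sorted largest to smallest: 66, 64, 22, 5 bp.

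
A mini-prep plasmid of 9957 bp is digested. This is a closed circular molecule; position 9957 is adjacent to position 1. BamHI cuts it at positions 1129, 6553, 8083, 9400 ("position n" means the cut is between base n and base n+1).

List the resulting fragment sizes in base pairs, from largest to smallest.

5424, 1686, 1530, 1317 bp

Circular molecule, 4 cuts → 4 fragments:
  6553 − 1129 = 5424 bp
  8083 − 6553 = 1530 bp
  9400 − 8083 = 1317 bp
  wrap: 9957 − 9400 + 1129 = 1686 bp
Sorted largest to smallest: 5424, 1686, 1530, 1317 bp.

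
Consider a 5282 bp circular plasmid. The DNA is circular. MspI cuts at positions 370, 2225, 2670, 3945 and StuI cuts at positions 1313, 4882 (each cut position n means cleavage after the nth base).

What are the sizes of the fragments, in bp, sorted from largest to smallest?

1275, 943, 937, 912, 770, 445 bp

Combined cut positions (sorted): 370, 1313, 2225, 2670, 3945, 4882.
Circular molecule, 6 cuts → 6 fragments:
  1313 − 370 = 943 bp
  2225 − 1313 = 912 bp
  2670 − 2225 = 445 bp
  3945 − 2670 = 1275 bp
  4882 − 3945 = 937 bp
  wrap: 5282 − 4882 + 370 = 770 bp
Sorted largest to smallest: 1275, 943, 937, 912, 770, 445 bp.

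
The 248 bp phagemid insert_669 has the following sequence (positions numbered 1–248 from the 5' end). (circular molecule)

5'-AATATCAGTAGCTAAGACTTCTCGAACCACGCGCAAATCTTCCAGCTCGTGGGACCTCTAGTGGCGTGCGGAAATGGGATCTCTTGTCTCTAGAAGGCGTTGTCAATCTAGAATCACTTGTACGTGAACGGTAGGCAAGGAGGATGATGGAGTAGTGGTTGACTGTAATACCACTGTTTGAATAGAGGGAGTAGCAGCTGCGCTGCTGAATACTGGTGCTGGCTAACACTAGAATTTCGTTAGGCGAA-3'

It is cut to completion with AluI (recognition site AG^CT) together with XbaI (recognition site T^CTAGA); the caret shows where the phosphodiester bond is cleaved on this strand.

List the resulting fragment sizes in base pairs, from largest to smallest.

AluI sites (AGCT) start at positions 10, 44, 196.
AluI cuts after base 2 of each site, so after positions 11, 45, 197.
XbaI sites (TCTAGA) start at positions 89, 107.
XbaI cuts after the first base of each site, so after positions 89, 107.
Combined cut positions: 11, 45, 89, 107, 197.
Circular molecule, 5 cuts → 5 fragments:
  12–45 → 34 bp
  46–89 → 44 bp
  90–107 → 18 bp
  108–197 → 90 bp
  198–248 then 1–11 → 51 + 11 = 62 bp
Sorted largest to smallest: 90, 62, 44, 34, 18 bp.

90, 62, 44, 34, 18 bp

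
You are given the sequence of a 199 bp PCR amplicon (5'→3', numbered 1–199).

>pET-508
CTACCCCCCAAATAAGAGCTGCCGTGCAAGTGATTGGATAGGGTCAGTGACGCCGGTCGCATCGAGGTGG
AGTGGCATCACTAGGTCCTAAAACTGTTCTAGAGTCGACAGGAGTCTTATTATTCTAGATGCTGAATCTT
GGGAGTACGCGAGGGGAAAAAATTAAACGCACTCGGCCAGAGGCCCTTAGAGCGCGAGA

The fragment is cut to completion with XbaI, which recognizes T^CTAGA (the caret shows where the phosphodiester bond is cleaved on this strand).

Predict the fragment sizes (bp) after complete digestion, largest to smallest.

XbaI sites (TCTAGA) start at positions 98, 124.
XbaI cuts after the first base of each site, so after positions 98, 124.
Linear molecule, 2 cuts → 3 fragments:
  1–98 → 98 bp
  99–124 → 26 bp
  125–199 → 75 bp
Sorted largest to smallest: 98, 75, 26 bp.

98, 75, 26 bp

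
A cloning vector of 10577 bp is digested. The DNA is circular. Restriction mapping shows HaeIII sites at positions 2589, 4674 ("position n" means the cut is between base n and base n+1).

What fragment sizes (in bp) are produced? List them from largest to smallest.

Circular molecule, 2 cuts → 2 fragments:
  4674 − 2589 = 2085 bp
  wrap: 10577 − 4674 + 2589 = 8492 bp
Sorted largest to smallest: 8492, 2085 bp.

8492, 2085 bp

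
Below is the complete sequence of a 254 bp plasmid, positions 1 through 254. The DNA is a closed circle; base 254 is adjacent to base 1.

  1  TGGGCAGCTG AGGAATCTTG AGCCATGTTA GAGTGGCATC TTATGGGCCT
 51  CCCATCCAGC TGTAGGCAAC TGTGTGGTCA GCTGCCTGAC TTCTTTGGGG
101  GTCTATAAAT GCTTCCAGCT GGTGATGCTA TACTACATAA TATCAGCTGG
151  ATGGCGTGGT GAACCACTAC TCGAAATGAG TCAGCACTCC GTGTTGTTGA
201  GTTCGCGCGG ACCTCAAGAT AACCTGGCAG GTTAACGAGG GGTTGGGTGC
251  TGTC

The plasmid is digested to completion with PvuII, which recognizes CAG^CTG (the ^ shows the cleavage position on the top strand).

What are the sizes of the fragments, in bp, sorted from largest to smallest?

PvuII sites (CAGCTG) start at positions 5, 57, 79, 116, 144.
PvuII cuts after base 3 of each site, so after positions 7, 59, 81, 118, 146.
Circular molecule, 5 cuts → 5 fragments:
  8–59 → 52 bp
  60–81 → 22 bp
  82–118 → 37 bp
  119–146 → 28 bp
  147–254 then 1–7 → 108 + 7 = 115 bp
Sorted largest to smallest: 115, 52, 37, 28, 22 bp.

115, 52, 37, 28, 22 bp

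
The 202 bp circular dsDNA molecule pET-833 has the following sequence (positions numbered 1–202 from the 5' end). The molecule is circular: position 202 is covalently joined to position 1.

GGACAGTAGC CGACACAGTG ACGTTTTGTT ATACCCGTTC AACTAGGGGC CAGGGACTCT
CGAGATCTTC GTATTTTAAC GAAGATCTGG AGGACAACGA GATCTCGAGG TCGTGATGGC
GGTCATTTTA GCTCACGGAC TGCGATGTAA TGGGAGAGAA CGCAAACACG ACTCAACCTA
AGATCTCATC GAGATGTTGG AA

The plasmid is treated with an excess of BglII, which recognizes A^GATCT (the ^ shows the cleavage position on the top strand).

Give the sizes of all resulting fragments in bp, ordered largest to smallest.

BglII sites (AGATCT) start at positions 63, 83, 100, 181.
BglII cuts after the first base of each site, so after positions 63, 83, 100, 181.
Circular molecule, 4 cuts → 4 fragments:
  64–83 → 20 bp
  84–100 → 17 bp
  101–181 → 81 bp
  182–202 then 1–63 → 21 + 63 = 84 bp
Sorted largest to smallest: 84, 81, 20, 17 bp.

84, 81, 20, 17 bp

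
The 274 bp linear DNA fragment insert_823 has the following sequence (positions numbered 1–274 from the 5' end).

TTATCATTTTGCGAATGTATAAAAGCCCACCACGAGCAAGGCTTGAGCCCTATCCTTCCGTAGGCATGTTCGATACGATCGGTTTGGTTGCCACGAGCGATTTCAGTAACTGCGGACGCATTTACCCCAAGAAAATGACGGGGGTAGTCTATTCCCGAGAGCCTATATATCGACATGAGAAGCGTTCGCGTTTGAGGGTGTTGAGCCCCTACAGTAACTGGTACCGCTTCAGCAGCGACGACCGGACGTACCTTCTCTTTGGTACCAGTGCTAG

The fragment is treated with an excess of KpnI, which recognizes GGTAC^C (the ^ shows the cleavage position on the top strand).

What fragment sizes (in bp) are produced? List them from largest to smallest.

224, 41, 9 bp

KpnI sites (GGTACC) start at positions 220, 261.
KpnI cuts after base 5 of each site (before the last base), so after positions 224, 265.
Linear molecule, 2 cuts → 3 fragments:
  1–224 → 224 bp
  225–265 → 41 bp
  266–274 → 9 bp
Sorted largest to smallest: 224, 41, 9 bp.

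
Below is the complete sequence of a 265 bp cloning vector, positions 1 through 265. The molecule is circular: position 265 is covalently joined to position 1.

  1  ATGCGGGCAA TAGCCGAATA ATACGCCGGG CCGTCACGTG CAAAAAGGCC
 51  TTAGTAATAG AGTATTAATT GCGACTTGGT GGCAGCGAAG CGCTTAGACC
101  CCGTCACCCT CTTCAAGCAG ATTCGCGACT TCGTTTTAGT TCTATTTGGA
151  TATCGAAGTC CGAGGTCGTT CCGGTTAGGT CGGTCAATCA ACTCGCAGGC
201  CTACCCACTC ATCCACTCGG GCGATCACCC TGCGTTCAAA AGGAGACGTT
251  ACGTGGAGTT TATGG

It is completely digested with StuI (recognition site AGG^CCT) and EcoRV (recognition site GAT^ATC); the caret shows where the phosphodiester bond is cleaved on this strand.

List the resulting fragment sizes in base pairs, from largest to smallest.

114, 103, 48 bp

StuI sites (AGGCCT) start at positions 46, 197.
StuI cuts after base 3 of each site, so after positions 48, 199.
The EcoRV site (GATATC) starts at position 149.
EcoRV cuts after base 3 of each site, so after position 151.
Combined cut positions: 48, 151, 199.
Circular molecule, 3 cuts → 3 fragments:
  49–151 → 103 bp
  152–199 → 48 bp
  200–265 then 1–48 → 66 + 48 = 114 bp
Sorted largest to smallest: 114, 103, 48 bp.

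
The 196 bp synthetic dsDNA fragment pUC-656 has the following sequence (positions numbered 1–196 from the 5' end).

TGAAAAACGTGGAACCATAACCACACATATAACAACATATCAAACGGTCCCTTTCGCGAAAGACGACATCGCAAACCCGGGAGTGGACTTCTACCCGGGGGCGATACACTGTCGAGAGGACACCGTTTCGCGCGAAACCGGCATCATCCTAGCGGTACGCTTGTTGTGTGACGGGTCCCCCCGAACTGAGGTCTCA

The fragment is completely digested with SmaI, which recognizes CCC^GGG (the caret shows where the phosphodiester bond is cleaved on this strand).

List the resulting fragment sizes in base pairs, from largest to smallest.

SmaI sites (CCCGGG) start at positions 76, 94.
SmaI cuts after base 3 of each site, so after positions 78, 96.
Linear molecule, 2 cuts → 3 fragments:
  1–78 → 78 bp
  79–96 → 18 bp
  97–196 → 100 bp
Sorted largest to smallest: 100, 78, 18 bp.

100, 78, 18 bp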